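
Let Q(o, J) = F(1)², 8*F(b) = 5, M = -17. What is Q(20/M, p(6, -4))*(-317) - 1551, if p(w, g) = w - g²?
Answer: -107189/64 ≈ -1674.8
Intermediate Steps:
F(b) = 5/8 (F(b) = (⅛)*5 = 5/8)
Q(o, J) = 25/64 (Q(o, J) = (5/8)² = 25/64)
Q(20/M, p(6, -4))*(-317) - 1551 = (25/64)*(-317) - 1551 = -7925/64 - 1551 = -107189/64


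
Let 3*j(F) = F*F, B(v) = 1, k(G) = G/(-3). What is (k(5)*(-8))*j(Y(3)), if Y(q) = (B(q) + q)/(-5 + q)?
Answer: 160/9 ≈ 17.778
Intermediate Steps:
k(G) = -G/3 (k(G) = G*(-⅓) = -G/3)
Y(q) = (1 + q)/(-5 + q)
j(F) = F²/3 (j(F) = (F*F)/3 = F²/3)
(k(5)*(-8))*j(Y(3)) = (-⅓*5*(-8))*(((1 + 3)/(-5 + 3))²/3) = (-5/3*(-8))*((4/(-2))²/3) = 40*((-½*4)²/3)/3 = 40*((⅓)*(-2)²)/3 = 40*((⅓)*4)/3 = (40/3)*(4/3) = 160/9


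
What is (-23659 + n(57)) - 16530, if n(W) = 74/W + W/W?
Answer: -2290642/57 ≈ -40187.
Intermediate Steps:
n(W) = 1 + 74/W (n(W) = 74/W + 1 = 1 + 74/W)
(-23659 + n(57)) - 16530 = (-23659 + (74 + 57)/57) - 16530 = (-23659 + (1/57)*131) - 16530 = (-23659 + 131/57) - 16530 = -1348432/57 - 16530 = -2290642/57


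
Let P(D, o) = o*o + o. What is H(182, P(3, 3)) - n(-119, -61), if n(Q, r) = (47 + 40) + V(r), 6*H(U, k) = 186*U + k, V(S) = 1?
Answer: 5556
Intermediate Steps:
P(D, o) = o + o² (P(D, o) = o² + o = o + o²)
H(U, k) = 31*U + k/6 (H(U, k) = (186*U + k)/6 = (k + 186*U)/6 = 31*U + k/6)
n(Q, r) = 88 (n(Q, r) = (47 + 40) + 1 = 87 + 1 = 88)
H(182, P(3, 3)) - n(-119, -61) = (31*182 + (3*(1 + 3))/6) - 1*88 = (5642 + (3*4)/6) - 88 = (5642 + (⅙)*12) - 88 = (5642 + 2) - 88 = 5644 - 88 = 5556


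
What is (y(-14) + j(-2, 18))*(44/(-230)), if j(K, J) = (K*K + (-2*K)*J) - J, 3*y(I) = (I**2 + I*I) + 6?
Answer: -12584/345 ≈ -36.475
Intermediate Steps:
y(I) = 2 + 2*I**2/3 (y(I) = ((I**2 + I*I) + 6)/3 = ((I**2 + I**2) + 6)/3 = (2*I**2 + 6)/3 = (6 + 2*I**2)/3 = 2 + 2*I**2/3)
j(K, J) = K**2 - J - 2*J*K (j(K, J) = (K**2 - 2*J*K) - J = K**2 - J - 2*J*K)
(y(-14) + j(-2, 18))*(44/(-230)) = ((2 + (2/3)*(-14)**2) + ((-2)**2 - 1*18 - 2*18*(-2)))*(44/(-230)) = ((2 + (2/3)*196) + (4 - 18 + 72))*(44*(-1/230)) = ((2 + 392/3) + 58)*(-22/115) = (398/3 + 58)*(-22/115) = (572/3)*(-22/115) = -12584/345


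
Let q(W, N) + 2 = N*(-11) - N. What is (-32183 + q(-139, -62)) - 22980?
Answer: -54421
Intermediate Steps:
q(W, N) = -2 - 12*N (q(W, N) = -2 + (N*(-11) - N) = -2 + (-11*N - N) = -2 - 12*N)
(-32183 + q(-139, -62)) - 22980 = (-32183 + (-2 - 12*(-62))) - 22980 = (-32183 + (-2 + 744)) - 22980 = (-32183 + 742) - 22980 = -31441 - 22980 = -54421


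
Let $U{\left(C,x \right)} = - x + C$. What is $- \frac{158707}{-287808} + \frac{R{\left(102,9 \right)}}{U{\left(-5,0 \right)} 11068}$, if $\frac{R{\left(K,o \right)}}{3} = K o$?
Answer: $\frac{1997555537}{3981823680} \approx 0.50167$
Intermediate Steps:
$R{\left(K,o \right)} = 3 K o$
$U{\left(C,x \right)} = C - x$
$- \frac{158707}{-287808} + \frac{R{\left(102,9 \right)}}{U{\left(-5,0 \right)} 11068} = - \frac{158707}{-287808} + \frac{3 \cdot 102 \cdot 9}{\left(-5 - 0\right) 11068} = \left(-158707\right) \left(- \frac{1}{287808}\right) + \frac{2754}{\left(-5 + 0\right) 11068} = \frac{158707}{287808} + \frac{2754}{\left(-5\right) 11068} = \frac{158707}{287808} + \frac{2754}{-55340} = \frac{158707}{287808} + 2754 \left(- \frac{1}{55340}\right) = \frac{158707}{287808} - \frac{1377}{27670} = \frac{1997555537}{3981823680}$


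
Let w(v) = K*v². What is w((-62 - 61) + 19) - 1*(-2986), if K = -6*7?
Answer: -451286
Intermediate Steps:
K = -42
w(v) = -42*v²
w((-62 - 61) + 19) - 1*(-2986) = -42*((-62 - 61) + 19)² - 1*(-2986) = -42*(-123 + 19)² + 2986 = -42*(-104)² + 2986 = -42*10816 + 2986 = -454272 + 2986 = -451286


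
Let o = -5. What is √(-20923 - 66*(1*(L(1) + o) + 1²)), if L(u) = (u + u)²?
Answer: 7*I*√427 ≈ 144.65*I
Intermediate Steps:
L(u) = 4*u² (L(u) = (2*u)² = 4*u²)
√(-20923 - 66*(1*(L(1) + o) + 1²)) = √(-20923 - 66*(1*(4*1² - 5) + 1²)) = √(-20923 - 66*(1*(4*1 - 5) + 1)) = √(-20923 - 66*(1*(4 - 5) + 1)) = √(-20923 - 66*(1*(-1) + 1)) = √(-20923 - 66*(-1 + 1)) = √(-20923 - 66*0) = √(-20923 + 0) = √(-20923) = 7*I*√427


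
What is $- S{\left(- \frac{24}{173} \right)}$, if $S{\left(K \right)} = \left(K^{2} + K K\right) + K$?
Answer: $\frac{3000}{29929} \approx 0.10024$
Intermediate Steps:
$S{\left(K \right)} = K + 2 K^{2}$ ($S{\left(K \right)} = \left(K^{2} + K^{2}\right) + K = 2 K^{2} + K = K + 2 K^{2}$)
$- S{\left(- \frac{24}{173} \right)} = - - \frac{24}{173} \left(1 + 2 \left(- \frac{24}{173}\right)\right) = - \left(-24\right) \frac{1}{173} \left(1 + 2 \left(\left(-24\right) \frac{1}{173}\right)\right) = - \frac{\left(-24\right) \left(1 + 2 \left(- \frac{24}{173}\right)\right)}{173} = - \frac{\left(-24\right) \left(1 - \frac{48}{173}\right)}{173} = - \frac{\left(-24\right) 125}{173 \cdot 173} = \left(-1\right) \left(- \frac{3000}{29929}\right) = \frac{3000}{29929}$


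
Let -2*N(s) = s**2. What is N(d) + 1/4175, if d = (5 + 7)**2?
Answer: -43286399/4175 ≈ -10368.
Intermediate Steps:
d = 144 (d = 12**2 = 144)
N(s) = -s**2/2
N(d) + 1/4175 = -1/2*144**2 + 1/4175 = -1/2*20736 + 1/4175 = -10368 + 1/4175 = -43286399/4175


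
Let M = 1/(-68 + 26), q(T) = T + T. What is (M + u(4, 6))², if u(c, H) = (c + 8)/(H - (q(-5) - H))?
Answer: 58081/213444 ≈ 0.27211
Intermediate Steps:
q(T) = 2*T
u(c, H) = (8 + c)/(10 + 2*H) (u(c, H) = (c + 8)/(H - (2*(-5) - H)) = (8 + c)/(H - (-10 - H)) = (8 + c)/(H + (10 + H)) = (8 + c)/(10 + 2*H))
M = -1/42 (M = 1/(-42) = -1/42 ≈ -0.023810)
(M + u(4, 6))² = (-1/42 + (8 + 4)/(2*(5 + 6)))² = (-1/42 + (½)*12/11)² = (-1/42 + (½)*(1/11)*12)² = (-1/42 + 6/11)² = (241/462)² = 58081/213444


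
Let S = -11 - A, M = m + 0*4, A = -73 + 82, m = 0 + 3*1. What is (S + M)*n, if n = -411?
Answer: 6987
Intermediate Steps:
m = 3 (m = 0 + 3 = 3)
A = 9
M = 3 (M = 3 + 0*4 = 3 + 0 = 3)
S = -20 (S = -11 - 1*9 = -11 - 9 = -20)
(S + M)*n = (-20 + 3)*(-411) = -17*(-411) = 6987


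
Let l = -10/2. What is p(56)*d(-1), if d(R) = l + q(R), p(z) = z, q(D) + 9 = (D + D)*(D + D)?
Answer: -560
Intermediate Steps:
q(D) = -9 + 4*D² (q(D) = -9 + (D + D)*(D + D) = -9 + (2*D)*(2*D) = -9 + 4*D²)
l = -5 (l = -10*½ = -5)
d(R) = -14 + 4*R² (d(R) = -5 + (-9 + 4*R²) = -14 + 4*R²)
p(56)*d(-1) = 56*(-14 + 4*(-1)²) = 56*(-14 + 4*1) = 56*(-14 + 4) = 56*(-10) = -560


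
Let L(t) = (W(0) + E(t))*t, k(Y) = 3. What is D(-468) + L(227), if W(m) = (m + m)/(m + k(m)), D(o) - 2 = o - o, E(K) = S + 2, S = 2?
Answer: 910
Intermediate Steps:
E(K) = 4 (E(K) = 2 + 2 = 4)
D(o) = 2 (D(o) = 2 + (o - o) = 2 + 0 = 2)
W(m) = 2*m/(3 + m) (W(m) = (m + m)/(m + 3) = (2*m)/(3 + m) = 2*m/(3 + m))
L(t) = 4*t (L(t) = (2*0/(3 + 0) + 4)*t = (2*0/3 + 4)*t = (2*0*(⅓) + 4)*t = (0 + 4)*t = 4*t)
D(-468) + L(227) = 2 + 4*227 = 2 + 908 = 910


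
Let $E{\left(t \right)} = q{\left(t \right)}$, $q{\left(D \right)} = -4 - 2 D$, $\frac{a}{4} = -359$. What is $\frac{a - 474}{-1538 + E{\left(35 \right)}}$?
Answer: $\frac{955}{806} \approx 1.1849$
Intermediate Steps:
$a = -1436$ ($a = 4 \left(-359\right) = -1436$)
$E{\left(t \right)} = -4 - 2 t$
$\frac{a - 474}{-1538 + E{\left(35 \right)}} = \frac{-1436 - 474}{-1538 - 74} = - \frac{1910}{-1538 - 74} = - \frac{1910}{-1612} = \left(-1910\right) \left(- \frac{1}{1612}\right) = \frac{955}{806}$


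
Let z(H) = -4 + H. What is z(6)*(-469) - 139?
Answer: -1077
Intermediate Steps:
z(6)*(-469) - 139 = (-4 + 6)*(-469) - 139 = 2*(-469) - 139 = -938 - 139 = -1077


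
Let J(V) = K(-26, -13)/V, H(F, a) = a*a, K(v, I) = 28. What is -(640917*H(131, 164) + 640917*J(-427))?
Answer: -1051521757884/61 ≈ -1.7238e+10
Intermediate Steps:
H(F, a) = a²
J(V) = 28/V
-(640917*H(131, 164) + 640917*J(-427)) = -640917/(1/(28/(-427) + 164²)) = -640917/(1/(28*(-1/427) + 26896)) = -640917/(1/(-4/61 + 26896)) = -640917/(1/(1640652/61)) = -640917/61/1640652 = -640917*1640652/61 = -1051521757884/61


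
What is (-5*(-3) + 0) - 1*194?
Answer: -179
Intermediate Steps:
(-5*(-3) + 0) - 1*194 = (15 + 0) - 194 = 15 - 194 = -179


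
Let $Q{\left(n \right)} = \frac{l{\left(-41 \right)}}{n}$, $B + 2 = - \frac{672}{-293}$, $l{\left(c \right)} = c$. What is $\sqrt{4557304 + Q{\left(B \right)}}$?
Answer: $\frac{\sqrt{33704787266}}{86} \approx 2134.8$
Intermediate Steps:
$B = \frac{86}{293}$ ($B = -2 - \frac{672}{-293} = -2 - - \frac{672}{293} = -2 + \frac{672}{293} = \frac{86}{293} \approx 0.29352$)
$Q{\left(n \right)} = - \frac{41}{n}$
$\sqrt{4557304 + Q{\left(B \right)}} = \sqrt{4557304 - \frac{41}{\frac{86}{293}}} = \sqrt{4557304 - \frac{12013}{86}} = \sqrt{\frac{391916131}{86}} = \frac{\sqrt{33704787266}}{86}$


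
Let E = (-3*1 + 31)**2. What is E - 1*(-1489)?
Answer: 2273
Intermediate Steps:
E = 784 (E = (-3 + 31)**2 = 28**2 = 784)
E - 1*(-1489) = 784 - 1*(-1489) = 784 + 1489 = 2273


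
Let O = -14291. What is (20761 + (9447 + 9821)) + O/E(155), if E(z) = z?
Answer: 199684/5 ≈ 39937.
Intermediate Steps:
(20761 + (9447 + 9821)) + O/E(155) = (20761 + (9447 + 9821)) - 14291/155 = (20761 + 19268) - 14291*1/155 = 40029 - 461/5 = 199684/5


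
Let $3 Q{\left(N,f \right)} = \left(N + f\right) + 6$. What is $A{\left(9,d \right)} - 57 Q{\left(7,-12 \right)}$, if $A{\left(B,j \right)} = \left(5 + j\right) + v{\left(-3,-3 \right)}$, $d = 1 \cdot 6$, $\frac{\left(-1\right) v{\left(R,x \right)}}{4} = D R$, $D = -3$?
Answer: $-44$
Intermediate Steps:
$v{\left(R,x \right)} = 12 R$ ($v{\left(R,x \right)} = - 4 \left(- 3 R\right) = 12 R$)
$d = 6$
$Q{\left(N,f \right)} = 2 + \frac{N}{3} + \frac{f}{3}$ ($Q{\left(N,f \right)} = \frac{\left(N + f\right) + 6}{3} = \frac{6 + N + f}{3} = 2 + \frac{N}{3} + \frac{f}{3}$)
$A{\left(B,j \right)} = -31 + j$ ($A{\left(B,j \right)} = \left(5 + j\right) + 12 \left(-3\right) = \left(5 + j\right) - 36 = -31 + j$)
$A{\left(9,d \right)} - 57 Q{\left(7,-12 \right)} = \left(-31 + 6\right) - 57 \left(2 + \frac{1}{3} \cdot 7 + \frac{1}{3} \left(-12\right)\right) = -25 - 57 \left(2 + \frac{7}{3} - 4\right) = -25 - 19 = -44$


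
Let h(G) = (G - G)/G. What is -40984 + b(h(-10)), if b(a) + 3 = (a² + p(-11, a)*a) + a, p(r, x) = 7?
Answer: -40987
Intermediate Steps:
h(G) = 0 (h(G) = 0/G = 0)
b(a) = -3 + a² + 8*a (b(a) = -3 + ((a² + 7*a) + a) = -3 + (a² + 8*a) = -3 + a² + 8*a)
-40984 + b(h(-10)) = -40984 + (-3 + 0² + 8*0) = -40984 + (-3 + 0 + 0) = -40984 - 3 = -40987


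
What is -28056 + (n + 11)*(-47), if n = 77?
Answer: -32192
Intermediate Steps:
-28056 + (n + 11)*(-47) = -28056 + (77 + 11)*(-47) = -28056 + 88*(-47) = -28056 - 4136 = -32192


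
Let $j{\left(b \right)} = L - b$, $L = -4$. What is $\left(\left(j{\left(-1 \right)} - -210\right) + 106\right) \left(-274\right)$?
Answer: $-85762$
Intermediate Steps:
$j{\left(b \right)} = -4 - b$
$\left(\left(j{\left(-1 \right)} - -210\right) + 106\right) \left(-274\right) = \left(\left(\left(-4 - -1\right) - -210\right) + 106\right) \left(-274\right) = \left(\left(\left(-4 + 1\right) + 210\right) + 106\right) \left(-274\right) = \left(\left(-3 + 210\right) + 106\right) \left(-274\right) = \left(207 + 106\right) \left(-274\right) = 313 \left(-274\right) = -85762$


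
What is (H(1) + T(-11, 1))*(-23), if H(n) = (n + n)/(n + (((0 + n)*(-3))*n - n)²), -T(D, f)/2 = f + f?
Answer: 1518/17 ≈ 89.294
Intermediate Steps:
T(D, f) = -4*f (T(D, f) = -2*(f + f) = -4*f)
H(n) = 2*n/(n + (-n - 3*n²)²) (H(n) = (2*n)/(n + ((n*(-3))*n - n)²) = (2*n)/(n + ((-3*n)*n - n)²) = (2*n)/(n + (-3*n² - n)²) = (2*n)/(n + (-n - 3*n²)²) = 2*n/(n + (-n - 3*n²)²))
(H(1) + T(-11, 1))*(-23) = (2/(1 + 1*(1 + 3*1)²) - 4*1)*(-23) = (2/(1 + 1*(1 + 3)²) - 4)*(-23) = (2/(1 + 1*4²) - 4)*(-23) = (2/(1 + 1*16) - 4)*(-23) = (2/(1 + 16) - 4)*(-23) = (2/17 - 4)*(-23) = -66/17*(-23) = 1518/17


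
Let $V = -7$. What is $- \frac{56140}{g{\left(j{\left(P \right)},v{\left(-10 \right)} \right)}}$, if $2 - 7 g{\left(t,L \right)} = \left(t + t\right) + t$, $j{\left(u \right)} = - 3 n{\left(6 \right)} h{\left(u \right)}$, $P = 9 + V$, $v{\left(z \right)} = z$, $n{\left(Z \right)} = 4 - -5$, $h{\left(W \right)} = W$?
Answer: $- \frac{98245}{41} \approx -2396.2$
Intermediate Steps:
$n{\left(Z \right)} = 9$ ($n{\left(Z \right)} = 4 + 5 = 9$)
$P = 2$ ($P = 9 - 7 = 2$)
$j{\left(u \right)} = - 27 u$ ($j{\left(u \right)} = \left(-3\right) 9 u = - 27 u$)
$g{\left(t,L \right)} = \frac{2}{7} - \frac{3 t}{7}$ ($g{\left(t,L \right)} = \frac{2}{7} - \frac{\left(t + t\right) + t}{7} = \frac{2}{7} - \frac{2 t + t}{7} = \frac{2}{7} - \frac{3 t}{7}$)
$- \frac{56140}{g{\left(j{\left(P \right)},v{\left(-10 \right)} \right)}} = - \frac{56140}{\frac{2}{7} - \frac{3 \left(\left(-27\right) 2\right)}{7}} = - \frac{56140}{\frac{2}{7} - - \frac{162}{7}} = - \frac{56140}{\frac{2}{7} + \frac{162}{7}} = - \frac{56140}{\frac{164}{7}} = \left(-56140\right) \frac{7}{164} = - \frac{98245}{41}$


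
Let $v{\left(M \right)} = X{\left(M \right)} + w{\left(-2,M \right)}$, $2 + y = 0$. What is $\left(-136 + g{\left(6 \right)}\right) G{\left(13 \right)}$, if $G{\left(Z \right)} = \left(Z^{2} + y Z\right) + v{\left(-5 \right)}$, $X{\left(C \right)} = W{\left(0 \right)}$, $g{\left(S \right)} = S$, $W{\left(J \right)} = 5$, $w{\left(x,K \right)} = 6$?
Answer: $-20020$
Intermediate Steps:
$y = -2$ ($y = -2 + 0 = -2$)
$X{\left(C \right)} = 5$
$v{\left(M \right)} = 11$ ($v{\left(M \right)} = 5 + 6 = 11$)
$G{\left(Z \right)} = 11 + Z^{2} - 2 Z$ ($G{\left(Z \right)} = \left(Z^{2} - 2 Z\right) + 11 = 11 + Z^{2} - 2 Z$)
$\left(-136 + g{\left(6 \right)}\right) G{\left(13 \right)} = \left(-136 + 6\right) \left(11 + 13^{2} - 26\right) = - 130 \left(11 + 169 - 26\right) = \left(-130\right) 154 = -20020$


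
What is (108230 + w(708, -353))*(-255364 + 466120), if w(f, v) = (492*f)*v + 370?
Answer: -25892219310048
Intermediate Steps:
w(f, v) = 370 + 492*f*v (w(f, v) = 492*f*v + 370 = 370 + 492*f*v)
(108230 + w(708, -353))*(-255364 + 466120) = (108230 + (370 + 492*708*(-353)))*(-255364 + 466120) = (108230 + (370 - 122962608))*210756 = (108230 - 122962238)*210756 = -122854008*210756 = -25892219310048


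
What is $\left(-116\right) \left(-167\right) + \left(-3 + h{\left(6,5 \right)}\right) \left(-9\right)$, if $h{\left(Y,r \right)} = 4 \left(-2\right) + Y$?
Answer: $19417$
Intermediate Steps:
$h{\left(Y,r \right)} = -8 + Y$
$\left(-116\right) \left(-167\right) + \left(-3 + h{\left(6,5 \right)}\right) \left(-9\right) = \left(-116\right) \left(-167\right) + \left(-3 + \left(-8 + 6\right)\right) \left(-9\right) = 19372 + \left(-3 - 2\right) \left(-9\right) = 19372 - -45 = 19372 + 45 = 19417$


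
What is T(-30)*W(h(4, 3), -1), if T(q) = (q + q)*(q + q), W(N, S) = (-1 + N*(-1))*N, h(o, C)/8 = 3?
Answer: -2160000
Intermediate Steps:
h(o, C) = 24 (h(o, C) = 8*3 = 24)
W(N, S) = N*(-1 - N) (W(N, S) = (-1 - N)*N = N*(-1 - N))
T(q) = 4*q**2 (T(q) = (2*q)*(2*q) = 4*q**2)
T(-30)*W(h(4, 3), -1) = (4*(-30)**2)*(-1*24*(1 + 24)) = (4*900)*(-1*24*25) = 3600*(-600) = -2160000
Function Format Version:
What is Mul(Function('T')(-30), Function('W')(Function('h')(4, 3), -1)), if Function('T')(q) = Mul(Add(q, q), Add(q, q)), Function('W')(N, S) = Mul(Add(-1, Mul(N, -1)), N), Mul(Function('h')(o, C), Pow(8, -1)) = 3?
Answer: -2160000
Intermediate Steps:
Function('h')(o, C) = 24 (Function('h')(o, C) = Mul(8, 3) = 24)
Function('W')(N, S) = Mul(N, Add(-1, Mul(-1, N))) (Function('W')(N, S) = Mul(Add(-1, Mul(-1, N)), N) = Mul(N, Add(-1, Mul(-1, N))))
Function('T')(q) = Mul(4, Pow(q, 2)) (Function('T')(q) = Mul(Mul(2, q), Mul(2, q)) = Mul(4, Pow(q, 2)))
Mul(Function('T')(-30), Function('W')(Function('h')(4, 3), -1)) = Mul(Mul(4, Pow(-30, 2)), Mul(-1, 24, Add(1, 24))) = Mul(Mul(4, 900), Mul(-1, 24, 25)) = Mul(3600, -600) = -2160000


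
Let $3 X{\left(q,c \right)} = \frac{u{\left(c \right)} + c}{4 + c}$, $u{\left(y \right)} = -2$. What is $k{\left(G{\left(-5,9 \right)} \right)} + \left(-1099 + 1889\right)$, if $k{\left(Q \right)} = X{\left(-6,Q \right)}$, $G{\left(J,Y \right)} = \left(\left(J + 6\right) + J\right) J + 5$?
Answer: $\frac{68753}{87} \approx 790.26$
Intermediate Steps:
$G{\left(J,Y \right)} = 5 + J \left(6 + 2 J\right)$ ($G{\left(J,Y \right)} = \left(\left(6 + J\right) + J\right) J + 5 = \left(6 + 2 J\right) J + 5 = J \left(6 + 2 J\right) + 5 = 5 + J \left(6 + 2 J\right)$)
$X{\left(q,c \right)} = \frac{-2 + c}{3 \left(4 + c\right)}$ ($X{\left(q,c \right)} = \frac{\left(-2 + c\right) \frac{1}{4 + c}}{3} = \frac{\frac{1}{4 + c} \left(-2 + c\right)}{3} = \frac{-2 + c}{3 \left(4 + c\right)}$)
$k{\left(Q \right)} = \frac{-2 + Q}{3 \left(4 + Q\right)}$
$k{\left(G{\left(-5,9 \right)} \right)} + \left(-1099 + 1889\right) = \frac{-2 + \left(5 + 2 \left(-5\right)^{2} + 6 \left(-5\right)\right)}{3 \left(4 + \left(5 + 2 \left(-5\right)^{2} + 6 \left(-5\right)\right)\right)} + \left(-1099 + 1889\right) = \frac{-2 + \left(5 + 2 \cdot 25 - 30\right)}{3 \left(4 + \left(5 + 2 \cdot 25 - 30\right)\right)} + 790 = \frac{-2 + \left(5 + 50 - 30\right)}{3 \left(4 + \left(5 + 50 - 30\right)\right)} + 790 = \frac{-2 + 25}{3 \left(4 + 25\right)} + 790 = \frac{1}{3} \cdot \frac{1}{29} \cdot 23 + 790 = \frac{23}{87} + 790 = \frac{68753}{87}$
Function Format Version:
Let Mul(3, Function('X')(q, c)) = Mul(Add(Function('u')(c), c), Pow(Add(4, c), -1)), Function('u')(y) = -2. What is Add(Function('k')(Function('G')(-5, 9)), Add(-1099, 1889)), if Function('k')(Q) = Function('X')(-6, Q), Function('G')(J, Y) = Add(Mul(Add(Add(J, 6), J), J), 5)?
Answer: Rational(68753, 87) ≈ 790.26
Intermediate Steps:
Function('G')(J, Y) = Add(5, Mul(J, Add(6, Mul(2, J)))) (Function('G')(J, Y) = Add(Mul(Add(Add(6, J), J), J), 5) = Add(Mul(Add(6, Mul(2, J)), J), 5) = Add(Mul(J, Add(6, Mul(2, J))), 5) = Add(5, Mul(J, Add(6, Mul(2, J)))))
Function('X')(q, c) = Mul(Rational(1, 3), Pow(Add(4, c), -1), Add(-2, c)) (Function('X')(q, c) = Mul(Rational(1, 3), Mul(Add(-2, c), Pow(Add(4, c), -1))) = Mul(Rational(1, 3), Mul(Pow(Add(4, c), -1), Add(-2, c))) = Mul(Rational(1, 3), Pow(Add(4, c), -1), Add(-2, c)))
Function('k')(Q) = Mul(Rational(1, 3), Pow(Add(4, Q), -1), Add(-2, Q))
Add(Function('k')(Function('G')(-5, 9)), Add(-1099, 1889)) = Add(Mul(Rational(1, 3), Pow(Add(4, Add(5, Mul(2, Pow(-5, 2)), Mul(6, -5))), -1), Add(-2, Add(5, Mul(2, Pow(-5, 2)), Mul(6, -5)))), Add(-1099, 1889)) = Add(Mul(Rational(1, 3), Pow(Add(4, Add(5, Mul(2, 25), -30)), -1), Add(-2, Add(5, Mul(2, 25), -30))), 790) = Add(Mul(Rational(1, 3), Pow(Add(4, Add(5, 50, -30)), -1), Add(-2, Add(5, 50, -30))), 790) = Add(Mul(Rational(1, 3), Pow(Add(4, 25), -1), Add(-2, 25)), 790) = Add(Mul(Rational(1, 3), Pow(29, -1), 23), 790) = Add(Mul(Rational(1, 3), Rational(1, 29), 23), 790) = Add(Rational(23, 87), 790) = Rational(68753, 87)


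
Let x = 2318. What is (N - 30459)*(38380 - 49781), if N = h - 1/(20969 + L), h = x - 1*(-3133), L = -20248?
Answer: 205568797369/721 ≈ 2.8512e+8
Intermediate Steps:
h = 5451 (h = 2318 - 1*(-3133) = 2318 + 3133 = 5451)
N = 3930170/721 (N = 5451 - 1/(20969 - 20248) = 5451 - 1/721 = 3930170/721 ≈ 5451.0)
(N - 30459)*(38380 - 49781) = (3930170/721 - 30459)*(38380 - 49781) = -18030769/721*(-11401) = 205568797369/721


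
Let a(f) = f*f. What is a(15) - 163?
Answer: 62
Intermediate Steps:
a(f) = f²
a(15) - 163 = 15² - 163 = 225 - 163 = 62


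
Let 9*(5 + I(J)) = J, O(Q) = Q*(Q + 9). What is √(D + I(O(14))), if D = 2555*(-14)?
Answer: I*√321653/3 ≈ 189.05*I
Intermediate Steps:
O(Q) = Q*(9 + Q)
D = -35770
I(J) = -5 + J/9
√(D + I(O(14))) = √(-35770 + (-5 + (14*(9 + 14))/9)) = √(-35770 + (-5 + (14*23)/9)) = √(-35770 + (-5 + (⅑)*322)) = √(-35770 + (-5 + 322/9)) = √(-35770 + 277/9) = √(-321653/9) = I*√321653/3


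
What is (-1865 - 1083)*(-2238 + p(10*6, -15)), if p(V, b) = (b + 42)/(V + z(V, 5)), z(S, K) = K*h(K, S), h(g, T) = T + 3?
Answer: 824676468/125 ≈ 6.5974e+6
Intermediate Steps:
h(g, T) = 3 + T
z(S, K) = K*(3 + S)
p(V, b) = (42 + b)/(15 + 6*V) (p(V, b) = (b + 42)/(V + 5*(3 + V)) = (42 + b)/(V + (15 + 5*V)) = (42 + b)/(15 + 6*V))
(-1865 - 1083)*(-2238 + p(10*6, -15)) = (-1865 - 1083)*(-2238 + (42 - 15)/(3*(5 + 2*(10*6)))) = -2948*(-2238 + (1/3)*27/(5 + 2*60)) = -2948*(-2238 + (1/3)*27/(5 + 120)) = -2948*(-2238 + (1/3)*27/125) = -2948*(-2238 + (1/3)*(1/125)*27) = -2948*(-2238 + 9/125) = -2948*(-279741/125) = 824676468/125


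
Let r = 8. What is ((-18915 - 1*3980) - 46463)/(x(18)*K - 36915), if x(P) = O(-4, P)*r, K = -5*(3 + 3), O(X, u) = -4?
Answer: 69358/35955 ≈ 1.9290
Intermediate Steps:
K = -30 (K = -5*6 = -30)
x(P) = -32 (x(P) = -4*8 = -32)
((-18915 - 1*3980) - 46463)/(x(18)*K - 36915) = ((-18915 - 1*3980) - 46463)/(-32*(-30) - 36915) = ((-18915 - 3980) - 46463)/(960 - 36915) = (-22895 - 46463)/(-35955) = -69358*(-1/35955) = 69358/35955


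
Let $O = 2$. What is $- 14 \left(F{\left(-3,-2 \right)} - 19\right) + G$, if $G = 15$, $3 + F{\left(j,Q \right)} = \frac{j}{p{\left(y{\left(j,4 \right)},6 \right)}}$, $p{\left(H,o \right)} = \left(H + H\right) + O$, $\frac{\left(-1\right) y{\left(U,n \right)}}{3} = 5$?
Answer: $\frac{643}{2} \approx 321.5$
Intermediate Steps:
$y{\left(U,n \right)} = -15$ ($y{\left(U,n \right)} = \left(-3\right) 5 = -15$)
$p{\left(H,o \right)} = 2 + 2 H$ ($p{\left(H,o \right)} = \left(H + H\right) + 2 = 2 H + 2 = 2 + 2 H$)
$F{\left(j,Q \right)} = -3 - \frac{j}{28}$ ($F{\left(j,Q \right)} = -3 + \frac{j}{2 + 2 \left(-15\right)} = -3 + \frac{j}{2 - 30} = -3 + \frac{j}{-28} = -3 + j \left(- \frac{1}{28}\right) = -3 - \frac{j}{28}$)
$- 14 \left(F{\left(-3,-2 \right)} - 19\right) + G = - 14 \left(\left(-3 - - \frac{3}{28}\right) - 19\right) + 15 = - 14 \left(\left(-3 + \frac{3}{28}\right) - 19\right) + 15 = - 14 \left(- \frac{81}{28} - 19\right) + 15 = \left(-14\right) \left(- \frac{613}{28}\right) + 15 = \frac{613}{2} + 15 = \frac{643}{2}$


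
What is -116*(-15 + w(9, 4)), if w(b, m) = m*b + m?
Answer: -2900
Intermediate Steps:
w(b, m) = m + b*m (w(b, m) = b*m + m = m + b*m)
-116*(-15 + w(9, 4)) = -116*(-15 + 4*(1 + 9)) = -116*(-15 + 4*10) = -116*(-15 + 40) = -116*25 = -2900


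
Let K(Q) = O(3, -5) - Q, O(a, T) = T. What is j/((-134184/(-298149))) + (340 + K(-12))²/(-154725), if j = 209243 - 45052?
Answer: 2524765314669173/6920539800 ≈ 3.6482e+5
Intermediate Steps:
j = 164191
K(Q) = -5 - Q
j/((-134184/(-298149))) + (340 + K(-12))²/(-154725) = 164191/((-134184/(-298149))) + (340 + (-5 - 1*(-12)))²/(-154725) = 164191/((-134184*(-1/298149))) + (340 + (-5 + 12))²*(-1/154725) = 164191/(44728/99383) + (340 + 7)²*(-1/154725) = 164191*(99383/44728) + 347²*(-1/154725) = 16317794153/44728 + 120409*(-1/154725) = 16317794153/44728 - 120409/154725 = 2524765314669173/6920539800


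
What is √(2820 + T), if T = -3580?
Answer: 2*I*√190 ≈ 27.568*I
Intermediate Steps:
√(2820 + T) = √(2820 - 3580) = √(-760) = 2*I*√190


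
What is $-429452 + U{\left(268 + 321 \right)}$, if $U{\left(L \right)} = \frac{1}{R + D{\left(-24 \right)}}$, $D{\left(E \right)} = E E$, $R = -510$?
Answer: $- \frac{28343831}{66} \approx -4.2945 \cdot 10^{5}$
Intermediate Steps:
$D{\left(E \right)} = E^{2}$
$U{\left(L \right)} = \frac{1}{66}$ ($U{\left(L \right)} = \frac{1}{-510 + \left(-24\right)^{2}} = \frac{1}{-510 + 576} = \frac{1}{66}$)
$-429452 + U{\left(268 + 321 \right)} = -429452 + \frac{1}{66} = - \frac{28343831}{66}$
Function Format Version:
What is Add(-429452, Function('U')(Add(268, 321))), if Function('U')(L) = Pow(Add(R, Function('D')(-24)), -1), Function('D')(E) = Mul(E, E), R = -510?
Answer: Rational(-28343831, 66) ≈ -4.2945e+5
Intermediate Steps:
Function('D')(E) = Pow(E, 2)
Function('U')(L) = Rational(1, 66) (Function('U')(L) = Pow(Add(-510, Pow(-24, 2)), -1) = Pow(Add(-510, 576), -1) = Pow(66, -1) = Rational(1, 66))
Add(-429452, Function('U')(Add(268, 321))) = Add(-429452, Rational(1, 66)) = Rational(-28343831, 66)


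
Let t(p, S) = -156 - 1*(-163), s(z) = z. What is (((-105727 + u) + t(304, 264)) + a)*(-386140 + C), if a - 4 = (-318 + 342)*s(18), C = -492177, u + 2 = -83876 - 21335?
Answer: 184883093549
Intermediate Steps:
u = -105213 (u = -2 + (-83876 - 21335) = -2 - 105211 = -105213)
t(p, S) = 7 (t(p, S) = -156 + 163 = 7)
a = 436 (a = 4 + (-318 + 342)*18 = 4 + 24*18 = 4 + 432 = 436)
(((-105727 + u) + t(304, 264)) + a)*(-386140 + C) = (((-105727 - 105213) + 7) + 436)*(-386140 - 492177) = ((-210940 + 7) + 436)*(-878317) = (-210933 + 436)*(-878317) = -210497*(-878317) = 184883093549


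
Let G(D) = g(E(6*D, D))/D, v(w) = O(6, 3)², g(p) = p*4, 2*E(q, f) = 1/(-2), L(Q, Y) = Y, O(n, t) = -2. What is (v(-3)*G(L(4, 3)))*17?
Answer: -68/3 ≈ -22.667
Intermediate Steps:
E(q, f) = -¼ (E(q, f) = (½)/(-2) = (½)*(-½) = -¼)
g(p) = 4*p
v(w) = 4 (v(w) = (-2)² = 4)
G(D) = -1/D (G(D) = (4*(-¼))/D = -1/D)
(v(-3)*G(L(4, 3)))*17 = (4*(-1/3))*17 = (4*(-1*⅓))*17 = (4*(-⅓))*17 = -4/3*17 = -68/3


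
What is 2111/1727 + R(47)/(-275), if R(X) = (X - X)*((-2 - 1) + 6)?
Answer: 2111/1727 ≈ 1.2224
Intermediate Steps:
R(X) = 0 (R(X) = 0*(-3 + 6) = 0*3 = 0)
2111/1727 + R(47)/(-275) = 2111/1727 + 0/(-275) = 2111*(1/1727) + 0*(-1/275) = 2111/1727 + 0 = 2111/1727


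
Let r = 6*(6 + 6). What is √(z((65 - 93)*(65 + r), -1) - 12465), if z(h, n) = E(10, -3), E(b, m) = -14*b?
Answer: I*√12605 ≈ 112.27*I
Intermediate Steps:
r = 72 (r = 6*12 = 72)
z(h, n) = -140 (z(h, n) = -14*10 = -140)
√(z((65 - 93)*(65 + r), -1) - 12465) = √(-140 - 12465) = √(-12605) = I*√12605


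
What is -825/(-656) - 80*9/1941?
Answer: 376335/424432 ≈ 0.88668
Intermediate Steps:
-825/(-656) - 80*9/1941 = -825*(-1/656) - 720*1/1941 = 825/656 - 240/647 = 376335/424432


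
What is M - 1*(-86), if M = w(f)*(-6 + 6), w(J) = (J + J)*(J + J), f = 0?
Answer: 86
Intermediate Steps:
w(J) = 4*J**2 (w(J) = (2*J)*(2*J) = 4*J**2)
M = 0 (M = (4*0**2)*(-6 + 6) = (4*0)*0 = 0*0 = 0)
M - 1*(-86) = 0 - 1*(-86) = 0 + 86 = 86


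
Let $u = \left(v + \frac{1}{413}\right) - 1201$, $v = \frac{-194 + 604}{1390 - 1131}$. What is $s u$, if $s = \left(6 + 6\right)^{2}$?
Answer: $- \frac{377038368}{2183} \approx -1.7272 \cdot 10^{5}$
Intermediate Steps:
$v = \frac{410}{259} \approx 1.583$
$s = 144$ ($s = 12^{2} = 144$)
$u = - \frac{2618322}{2183}$ ($u = \left(\frac{410}{259} + \frac{1}{413}\right) - 1201 = \frac{3461}{2183} - 1201 = - \frac{2618322}{2183} \approx -1199.4$)
$s u = 144 \left(- \frac{2618322}{2183}\right) = - \frac{377038368}{2183}$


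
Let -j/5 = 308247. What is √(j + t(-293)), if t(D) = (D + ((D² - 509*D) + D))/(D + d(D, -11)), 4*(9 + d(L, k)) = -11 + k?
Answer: I*√23328876795/123 ≈ 1241.8*I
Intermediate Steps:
d(L, k) = -47/4 + k/4 (d(L, k) = -9 + (-11 + k)/4 = -9 + (-11/4 + k/4) = -47/4 + k/4)
j = -1541235 (j = -5*308247 = -1541235)
t(D) = (D² - 507*D)/(-29/2 + D) (t(D) = (D + ((D² - 509*D) + D))/(D + (-47/4 + (¼)*(-11))) = (D + (D² - 508*D))/(D + (-47/4 - 11/4)) = (D² - 507*D)/(D - 29/2) = (D² - 507*D)/(-29/2 + D))
√(j + t(-293)) = √(-1541235 + 2*(-293)*(-507 - 293)/(-29 + 2*(-293))) = √(-1541235 + 2*(-293)*(-800)/(-29 - 586)) = √(-1541235 + 2*(-293)*(-800)/(-615)) = √(-1541235 + 2*(-293)*(-1/615)*(-800)) = √(-1541235 - 93760/123) = √(-189665665/123) = I*√23328876795/123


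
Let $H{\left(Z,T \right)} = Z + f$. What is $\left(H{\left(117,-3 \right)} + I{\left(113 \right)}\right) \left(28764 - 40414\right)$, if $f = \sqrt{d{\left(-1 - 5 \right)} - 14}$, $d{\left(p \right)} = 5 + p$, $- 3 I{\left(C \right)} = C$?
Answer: $- \frac{2772700}{3} - 11650 i \sqrt{15} \approx -9.2423 \cdot 10^{5} - 45120.0 i$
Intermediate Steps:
$I{\left(C \right)} = - \frac{C}{3}$
$f = i \sqrt{15}$ ($f = \sqrt{\left(5 - 6\right) - 14} = \sqrt{-1 - 14} = \sqrt{-15} = i \sqrt{15} \approx 3.873 i$)
$H{\left(Z,T \right)} = Z + i \sqrt{15}$
$\left(H{\left(117,-3 \right)} + I{\left(113 \right)}\right) \left(28764 - 40414\right) = \left(\left(117 + i \sqrt{15}\right) - \frac{113}{3}\right) \left(28764 - 40414\right) = \left(\left(117 + i \sqrt{15}\right) - \frac{113}{3}\right) \left(-11650\right) = \left(\frac{238}{3} + i \sqrt{15}\right) \left(-11650\right) = - \frac{2772700}{3} - 11650 i \sqrt{15}$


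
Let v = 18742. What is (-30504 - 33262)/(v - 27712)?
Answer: 31883/4485 ≈ 7.1088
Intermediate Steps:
(-30504 - 33262)/(v - 27712) = (-30504 - 33262)/(18742 - 27712) = -63766/(-8970) = -63766*(-1/8970) = 31883/4485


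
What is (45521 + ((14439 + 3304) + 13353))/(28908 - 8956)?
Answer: 76617/19952 ≈ 3.8401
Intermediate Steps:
(45521 + ((14439 + 3304) + 13353))/(28908 - 8956) = (45521 + (17743 + 13353))/19952 = (45521 + 31096)*(1/19952) = 76617*(1/19952) = 76617/19952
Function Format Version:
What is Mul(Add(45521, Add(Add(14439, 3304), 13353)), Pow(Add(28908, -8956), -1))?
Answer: Rational(76617, 19952) ≈ 3.8401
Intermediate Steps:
Mul(Add(45521, Add(Add(14439, 3304), 13353)), Pow(Add(28908, -8956), -1)) = Mul(Add(45521, Add(17743, 13353)), Pow(19952, -1)) = Mul(Add(45521, 31096), Rational(1, 19952)) = Mul(76617, Rational(1, 19952)) = Rational(76617, 19952)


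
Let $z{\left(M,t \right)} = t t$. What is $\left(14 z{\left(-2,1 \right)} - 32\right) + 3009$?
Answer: $2991$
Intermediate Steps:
$z{\left(M,t \right)} = t^{2}$
$\left(14 z{\left(-2,1 \right)} - 32\right) + 3009 = \left(14 \cdot 1^{2} - 32\right) + 3009 = \left(14 \cdot 1 - 32\right) + 3009 = \left(14 - 32\right) + 3009 = -18 + 3009 = 2991$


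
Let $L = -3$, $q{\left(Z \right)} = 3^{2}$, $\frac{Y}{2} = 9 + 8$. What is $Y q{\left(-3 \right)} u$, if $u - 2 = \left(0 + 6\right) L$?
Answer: $-4896$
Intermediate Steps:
$Y = 34$ ($Y = 2 \left(9 + 8\right) = 2 \cdot 17 = 34$)
$q{\left(Z \right)} = 9$
$u = -16$ ($u = 2 + \left(0 + 6\right) \left(-3\right) = 2 + 6 \left(-3\right) = 2 - 18 = -16$)
$Y q{\left(-3 \right)} u = 34 \cdot 9 \left(-16\right) = 306 \left(-16\right) = -4896$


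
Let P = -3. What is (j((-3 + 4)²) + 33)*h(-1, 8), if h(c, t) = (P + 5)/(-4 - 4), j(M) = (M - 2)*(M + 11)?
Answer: -21/4 ≈ -5.2500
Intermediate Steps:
j(M) = (-2 + M)*(11 + M)
h(c, t) = -¼ (h(c, t) = (-3 + 5)/(-4 - 4) = 2/(-8) = 2*(-⅛) = -¼)
(j((-3 + 4)²) + 33)*h(-1, 8) = ((-22 + ((-3 + 4)²)² + 9*(-3 + 4)²) + 33)*(-¼) = ((-22 + (1²)² + 9*1²) + 33)*(-¼) = ((-22 + 1² + 9*1) + 33)*(-¼) = ((-22 + 1 + 9) + 33)*(-¼) = (-12 + 33)*(-¼) = 21*(-¼) = -21/4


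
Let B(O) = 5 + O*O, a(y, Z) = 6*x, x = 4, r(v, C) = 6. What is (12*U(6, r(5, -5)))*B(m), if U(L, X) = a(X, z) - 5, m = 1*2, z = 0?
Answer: 2052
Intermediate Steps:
m = 2
a(y, Z) = 24 (a(y, Z) = 6*4 = 24)
U(L, X) = 19 (U(L, X) = 24 - 5 = 19)
B(O) = 5 + O²
(12*U(6, r(5, -5)))*B(m) = (12*19)*(5 + 2²) = 228*(5 + 4) = 228*9 = 2052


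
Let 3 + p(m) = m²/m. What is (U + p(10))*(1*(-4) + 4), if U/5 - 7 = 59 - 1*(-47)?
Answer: 0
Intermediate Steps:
p(m) = -3 + m (p(m) = -3 + m²/m = -3 + m)
U = 565 (U = 35 + 5*(59 - 1*(-47)) = 35 + 5*(59 + 47) = 35 + 5*106 = 35 + 530 = 565)
(U + p(10))*(1*(-4) + 4) = (565 + (-3 + 10))*(1*(-4) + 4) = (565 + 7)*(-4 + 4) = 572*0 = 0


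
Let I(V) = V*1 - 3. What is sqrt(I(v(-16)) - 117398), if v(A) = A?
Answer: I*sqrt(117417) ≈ 342.66*I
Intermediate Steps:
I(V) = -3 + V (I(V) = V - 3 = -3 + V)
sqrt(I(v(-16)) - 117398) = sqrt((-3 - 16) - 117398) = sqrt(-19 - 117398) = sqrt(-117417) = I*sqrt(117417)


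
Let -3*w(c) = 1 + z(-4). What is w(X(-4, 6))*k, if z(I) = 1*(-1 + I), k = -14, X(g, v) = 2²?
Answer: -56/3 ≈ -18.667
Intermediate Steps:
X(g, v) = 4
z(I) = -1 + I
w(c) = 4/3 (w(c) = -(1 + (-1 - 4))/3 = -(1 - 5)/3 = -⅓*(-4) = 4/3)
w(X(-4, 6))*k = (4/3)*(-14) = -56/3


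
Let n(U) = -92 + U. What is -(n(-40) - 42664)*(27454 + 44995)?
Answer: 3100527404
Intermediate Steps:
-(n(-40) - 42664)*(27454 + 44995) = -((-92 - 40) - 42664)*(27454 + 44995) = -(-132 - 42664)*72449 = -(-42796)*72449 = -1*(-3100527404) = 3100527404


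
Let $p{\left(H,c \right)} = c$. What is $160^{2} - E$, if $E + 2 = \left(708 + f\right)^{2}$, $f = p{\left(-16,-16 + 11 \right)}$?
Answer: $-468607$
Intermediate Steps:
$f = -5$ ($f = -16 + 11 = -5$)
$E = 494207$ ($E = -2 + \left(708 - 5\right)^{2} = -2 + 703^{2} = -2 + 494209 = 494207$)
$160^{2} - E = 160^{2} - 494207 = 25600 - 494207 = -468607$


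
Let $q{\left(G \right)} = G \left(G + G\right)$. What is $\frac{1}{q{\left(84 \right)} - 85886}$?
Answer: $- \frac{1}{71774} \approx -1.3933 \cdot 10^{-5}$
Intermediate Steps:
$q{\left(G \right)} = 2 G^{2}$ ($q{\left(G \right)} = G 2 G = 2 G^{2}$)
$\frac{1}{q{\left(84 \right)} - 85886} = \frac{1}{2 \cdot 84^{2} - 85886} = \frac{1}{2 \cdot 7056 - 85886} = \frac{1}{14112 - 85886} = \frac{1}{-71774} = - \frac{1}{71774}$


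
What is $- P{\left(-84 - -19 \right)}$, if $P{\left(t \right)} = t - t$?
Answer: $0$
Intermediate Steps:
$P{\left(t \right)} = 0$
$- P{\left(-84 - -19 \right)} = \left(-1\right) 0 = 0$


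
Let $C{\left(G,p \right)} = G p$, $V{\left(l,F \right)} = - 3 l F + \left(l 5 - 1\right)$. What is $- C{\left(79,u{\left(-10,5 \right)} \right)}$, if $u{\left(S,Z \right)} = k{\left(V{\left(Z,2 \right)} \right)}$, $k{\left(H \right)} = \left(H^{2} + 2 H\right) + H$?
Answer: $-1422$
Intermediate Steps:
$V{\left(l,F \right)} = -1 + 5 l - 3 F l$ ($V{\left(l,F \right)} = - 3 F l + \left(5 l - 1\right) = - 3 F l + \left(-1 + 5 l\right) = -1 + 5 l - 3 F l$)
$k{\left(H \right)} = H^{2} + 3 H$
$u{\left(S,Z \right)} = \left(-1 - Z\right) \left(2 - Z\right)$ ($u{\left(S,Z \right)} = \left(-1 + 5 Z - 6 Z\right) \left(3 - \left(1 + Z\right)\right) = \left(-1 - Z\right) \left(3 - \left(1 + Z\right)\right) = \left(-1 - Z\right) \left(2 - Z\right)$)
$- C{\left(79,u{\left(-10,5 \right)} \right)} = - 79 \left(1 + 5\right) \left(-2 + 5\right) = - 79 \cdot 6 \cdot 3 = - 79 \cdot 18 = \left(-1\right) 1422 = -1422$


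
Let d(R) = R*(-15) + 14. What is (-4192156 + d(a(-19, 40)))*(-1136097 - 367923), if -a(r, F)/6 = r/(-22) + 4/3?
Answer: 69352448275740/11 ≈ 6.3048e+12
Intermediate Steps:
a(r, F) = -8 + 3*r/11 (a(r, F) = -6*(r/(-22) + 4/3) = -6*(r*(-1/22) + 4*(⅓)) = -6*(-r/22 + 4/3) = -6*(4/3 - r/22) = -8 + 3*r/11)
d(R) = 14 - 15*R (d(R) = -15*R + 14 = 14 - 15*R)
(-4192156 + d(a(-19, 40)))*(-1136097 - 367923) = (-4192156 + (14 - 15*(-8 + (3/11)*(-19))))*(-1136097 - 367923) = (-4192156 + (14 - 15*(-8 - 57/11)))*(-1504020) = (-4192156 + (14 - 15*(-145/11)))*(-1504020) = (-4192156 + (14 + 2175/11))*(-1504020) = (-4192156 + 2329/11)*(-1504020) = -46111387/11*(-1504020) = 69352448275740/11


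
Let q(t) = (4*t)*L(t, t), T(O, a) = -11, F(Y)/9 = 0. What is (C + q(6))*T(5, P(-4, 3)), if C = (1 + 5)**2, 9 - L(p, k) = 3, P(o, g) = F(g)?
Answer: -1980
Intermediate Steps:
F(Y) = 0 (F(Y) = 9*0 = 0)
P(o, g) = 0
L(p, k) = 6 (L(p, k) = 9 - 1*3 = 9 - 3 = 6)
q(t) = 24*t (q(t) = (4*t)*6 = 24*t)
C = 36 (C = 6**2 = 36)
(C + q(6))*T(5, P(-4, 3)) = (36 + 24*6)*(-11) = (36 + 144)*(-11) = 180*(-11) = -1980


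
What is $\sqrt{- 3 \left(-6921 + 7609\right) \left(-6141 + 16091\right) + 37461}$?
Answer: $i \sqrt{20499339} \approx 4527.6 i$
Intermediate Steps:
$\sqrt{- 3 \left(-6921 + 7609\right) \left(-6141 + 16091\right) + 37461} = \sqrt{- 3 \cdot 688 \cdot 9950 + 37461} = \sqrt{\left(-3\right) 6845600 + 37461} = \sqrt{-20536800 + 37461} = \sqrt{-20499339} = i \sqrt{20499339}$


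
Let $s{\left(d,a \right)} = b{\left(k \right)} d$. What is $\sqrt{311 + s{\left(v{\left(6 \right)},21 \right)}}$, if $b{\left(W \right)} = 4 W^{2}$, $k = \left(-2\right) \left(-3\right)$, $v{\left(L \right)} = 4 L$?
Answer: $\sqrt{3767} \approx 61.376$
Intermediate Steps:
$k = 6$
$s{\left(d,a \right)} = 144 d$ ($s{\left(d,a \right)} = 4 \cdot 6^{2} d = 4 \cdot 36 d = 144 d$)
$\sqrt{311 + s{\left(v{\left(6 \right)},21 \right)}} = \sqrt{311 + 144 \cdot 4 \cdot 6} = \sqrt{311 + 144 \cdot 24} = \sqrt{311 + 3456} = \sqrt{3767}$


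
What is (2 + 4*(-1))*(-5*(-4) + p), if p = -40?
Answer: 40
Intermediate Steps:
(2 + 4*(-1))*(-5*(-4) + p) = (2 + 4*(-1))*(-5*(-4) - 40) = (2 - 4)*(20 - 40) = -2*(-20) = 40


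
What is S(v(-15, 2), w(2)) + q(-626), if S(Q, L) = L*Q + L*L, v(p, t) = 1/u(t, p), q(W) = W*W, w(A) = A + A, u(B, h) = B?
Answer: 391894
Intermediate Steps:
w(A) = 2*A
q(W) = W**2
v(p, t) = 1/t
S(Q, L) = L**2 + L*Q (S(Q, L) = L*Q + L**2 = L**2 + L*Q)
S(v(-15, 2), w(2)) + q(-626) = (2*2)*(2*2 + 1/2) + (-626)**2 = 4*(4 + 1/2) + 391876 = 4*(9/2) + 391876 = 18 + 391876 = 391894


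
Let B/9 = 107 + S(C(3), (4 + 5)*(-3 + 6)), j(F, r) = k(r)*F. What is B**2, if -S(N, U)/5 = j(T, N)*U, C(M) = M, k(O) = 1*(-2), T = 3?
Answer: 68112009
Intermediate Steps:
k(O) = -2
j(F, r) = -2*F
S(N, U) = 30*U (S(N, U) = -5*(-2*3)*U = -(-30)*U = 30*U)
B = 8253 (B = 9*(107 + 30*((4 + 5)*(-3 + 6))) = 9*(107 + 30*(9*3)) = 9*(107 + 30*27) = 9*(107 + 810) = 9*917 = 8253)
B**2 = 8253**2 = 68112009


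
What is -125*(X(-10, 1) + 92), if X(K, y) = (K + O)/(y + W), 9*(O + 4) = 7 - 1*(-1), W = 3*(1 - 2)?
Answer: -110875/9 ≈ -12319.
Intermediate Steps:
W = -3 (W = 3*(-1) = -3)
O = -28/9 (O = -4 + (7 - 1*(-1))/9 = -4 + (7 + 1)/9 = -4 + (⅑)*8 = -4 + 8/9 = -28/9 ≈ -3.1111)
X(K, y) = (-28/9 + K)/(-3 + y) (X(K, y) = (K - 28/9)/(y - 3) = (-28/9 + K)/(-3 + y))
-125*(X(-10, 1) + 92) = -125*((-28/9 - 10)/(-3 + 1) + 92) = -125*(-118/9/(-2) + 92) = -125*(-½*(-118/9) + 92) = -125*(59/9 + 92) = -125*887/9 = -110875/9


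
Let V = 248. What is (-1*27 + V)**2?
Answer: 48841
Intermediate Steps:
(-1*27 + V)**2 = (-1*27 + 248)**2 = (-27 + 248)**2 = 221**2 = 48841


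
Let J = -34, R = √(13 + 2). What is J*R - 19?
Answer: -19 - 34*√15 ≈ -150.68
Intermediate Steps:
R = √15 ≈ 3.8730
J*R - 19 = -34*√15 - 19 = -19 - 34*√15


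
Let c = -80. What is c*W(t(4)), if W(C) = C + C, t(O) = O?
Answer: -640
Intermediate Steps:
W(C) = 2*C
c*W(t(4)) = -160*4 = -80*8 = -640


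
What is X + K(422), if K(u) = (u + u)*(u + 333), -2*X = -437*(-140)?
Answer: 606630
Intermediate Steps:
X = -30590 (X = -(-437)*(-140)/2 = -½*61180 = -30590)
K(u) = 2*u*(333 + u) (K(u) = (2*u)*(333 + u) = 2*u*(333 + u))
X + K(422) = -30590 + 2*422*(333 + 422) = -30590 + 2*422*755 = -30590 + 637220 = 606630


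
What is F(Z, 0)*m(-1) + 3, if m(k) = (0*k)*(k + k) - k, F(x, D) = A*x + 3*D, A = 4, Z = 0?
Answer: 3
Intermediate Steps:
F(x, D) = 3*D + 4*x (F(x, D) = 4*x + 3*D = 3*D + 4*x)
m(k) = -k (m(k) = 0*(2*k) - k = 0 - k = -k)
F(Z, 0)*m(-1) + 3 = (3*0 + 4*0)*(-1*(-1)) + 3 = (0 + 0)*1 + 3 = 0*1 + 3 = 0 + 3 = 3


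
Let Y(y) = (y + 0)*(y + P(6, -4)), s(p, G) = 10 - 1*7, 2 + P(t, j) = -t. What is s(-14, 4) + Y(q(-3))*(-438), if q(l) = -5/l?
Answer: 13879/3 ≈ 4626.3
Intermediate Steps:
P(t, j) = -2 - t
s(p, G) = 3 (s(p, G) = 10 - 7 = 3)
Y(y) = y*(-8 + y) (Y(y) = (y + 0)*(y + (-2 - 1*6)) = y*(y + (-2 - 6)) = y*(y - 8) = y*(-8 + y))
s(-14, 4) + Y(q(-3))*(-438) = 3 + ((-5/(-3))*(-8 - 5/(-3)))*(-438) = 3 + ((-5*(-1/3))*(-8 - 5*(-1/3)))*(-438) = 3 + (5*(-8 + 5/3)/3)*(-438) = 3 + ((5/3)*(-19/3))*(-438) = 3 - 95/9*(-438) = 3 + 13870/3 = 13879/3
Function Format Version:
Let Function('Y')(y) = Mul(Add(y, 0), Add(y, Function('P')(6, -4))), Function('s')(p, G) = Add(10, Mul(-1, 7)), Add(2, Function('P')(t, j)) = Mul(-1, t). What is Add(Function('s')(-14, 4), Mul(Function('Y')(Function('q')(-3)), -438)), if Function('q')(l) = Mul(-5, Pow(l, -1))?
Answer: Rational(13879, 3) ≈ 4626.3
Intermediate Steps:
Function('P')(t, j) = Add(-2, Mul(-1, t))
Function('s')(p, G) = 3 (Function('s')(p, G) = Add(10, -7) = 3)
Function('Y')(y) = Mul(y, Add(-8, y)) (Function('Y')(y) = Mul(Add(y, 0), Add(y, Add(-2, Mul(-1, 6)))) = Mul(y, Add(y, Add(-2, -6))) = Mul(y, Add(y, -8)) = Mul(y, Add(-8, y)))
Add(Function('s')(-14, 4), Mul(Function('Y')(Function('q')(-3)), -438)) = Add(3, Mul(Mul(Mul(-5, Pow(-3, -1)), Add(-8, Mul(-5, Pow(-3, -1)))), -438)) = Add(3, Mul(Mul(Mul(-5, Rational(-1, 3)), Add(-8, Mul(-5, Rational(-1, 3)))), -438)) = Add(3, Mul(Mul(Rational(5, 3), Add(-8, Rational(5, 3))), -438)) = Add(3, Mul(Mul(Rational(5, 3), Rational(-19, 3)), -438)) = Add(3, Mul(Rational(-95, 9), -438)) = Add(3, Rational(13870, 3)) = Rational(13879, 3)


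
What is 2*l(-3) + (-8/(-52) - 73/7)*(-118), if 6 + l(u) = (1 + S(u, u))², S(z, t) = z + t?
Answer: 113788/91 ≈ 1250.4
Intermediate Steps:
S(z, t) = t + z
l(u) = -6 + (1 + 2*u)² (l(u) = -6 + (1 + (u + u))² = -6 + (1 + 2*u)²)
2*l(-3) + (-8/(-52) - 73/7)*(-118) = 2*(-6 + (1 + 2*(-3))²) + (-8/(-52) - 73/7)*(-118) = 2*(-6 + (1 - 6)²) + (-8*(-1/52) - 73*⅐)*(-118) = 2*(-6 + (-5)²) + (2/13 - 73/7)*(-118) = 2*(-6 + 25) - 935/91*(-118) = 2*19 + 110330/91 = 38 + 110330/91 = 113788/91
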